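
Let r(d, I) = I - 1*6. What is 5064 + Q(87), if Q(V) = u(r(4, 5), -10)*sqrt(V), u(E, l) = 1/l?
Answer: 5064 - sqrt(87)/10 ≈ 5063.1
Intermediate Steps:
r(d, I) = -6 + I (r(d, I) = I - 6 = -6 + I)
Q(V) = -sqrt(V)/10 (Q(V) = sqrt(V)/(-10) = -sqrt(V)/10)
5064 + Q(87) = 5064 - sqrt(87)/10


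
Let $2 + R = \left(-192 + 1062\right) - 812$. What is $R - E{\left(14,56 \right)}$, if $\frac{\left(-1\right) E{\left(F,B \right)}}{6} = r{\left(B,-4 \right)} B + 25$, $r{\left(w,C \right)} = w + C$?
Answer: $17678$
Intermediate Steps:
$r{\left(w,C \right)} = C + w$
$E{\left(F,B \right)} = -150 - 6 B \left(-4 + B\right)$ ($E{\left(F,B \right)} = - 6 \left(\left(-4 + B\right) B + 25\right) = - 6 \left(B \left(-4 + B\right) + 25\right) = - 6 \left(25 + B \left(-4 + B\right)\right) = -150 - 6 B \left(-4 + B\right)$)
$R = 56$ ($R = -2 + \left(\left(-192 + 1062\right) - 812\right) = -2 + \left(870 - 812\right) = -2 + 58 = 56$)
$R - E{\left(14,56 \right)} = 56 - \left(-150 - 336 \left(-4 + 56\right)\right) = 56 - \left(-150 - 336 \cdot 52\right) = 56 - \left(-150 - 17472\right) = 56 - -17622 = 56 + 17622 = 17678$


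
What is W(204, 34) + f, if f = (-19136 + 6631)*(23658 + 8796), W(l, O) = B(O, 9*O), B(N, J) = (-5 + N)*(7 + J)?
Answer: -405828193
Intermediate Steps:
W(l, O) = -35 - 38*O + 9*O² (W(l, O) = -35 - 45*O + 7*O + (9*O)*O = -35 - 45*O + 7*O + 9*O² = -35 - 38*O + 9*O²)
f = -405837270 (f = -12505*32454 = -405837270)
W(204, 34) + f = (-35 - 38*34 + 9*34²) - 405837270 = (-35 - 1292 + 9*1156) - 405837270 = (-35 - 1292 + 10404) - 405837270 = 9077 - 405837270 = -405828193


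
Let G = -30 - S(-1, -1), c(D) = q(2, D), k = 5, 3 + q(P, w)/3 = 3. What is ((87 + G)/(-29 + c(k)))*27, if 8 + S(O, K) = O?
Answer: -1782/29 ≈ -61.448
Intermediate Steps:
q(P, w) = 0 (q(P, w) = -9 + 3*3 = -9 + 9 = 0)
S(O, K) = -8 + O
c(D) = 0
G = -21 (G = -30 - (-8 - 1) = -30 - 1*(-9) = -30 + 9 = -21)
((87 + G)/(-29 + c(k)))*27 = ((87 - 21)/(-29 + 0))*27 = (66/(-29))*27 = (66*(-1/29))*27 = -66/29*27 = -1782/29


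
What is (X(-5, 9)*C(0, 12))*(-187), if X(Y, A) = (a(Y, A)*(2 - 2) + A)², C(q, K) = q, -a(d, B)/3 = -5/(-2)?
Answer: 0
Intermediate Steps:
a(d, B) = -15/2 (a(d, B) = -(-15)/(-2) = -(-15)*(-1)/2 = -3*5/2 = -15/2)
X(Y, A) = A² (X(Y, A) = (-15*(2 - 2)/2 + A)² = (-15/2*0 + A)² = (0 + A)² = A²)
(X(-5, 9)*C(0, 12))*(-187) = (9²*0)*(-187) = (81*0)*(-187) = 0*(-187) = 0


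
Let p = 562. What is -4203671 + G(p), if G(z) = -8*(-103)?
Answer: -4202847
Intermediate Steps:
G(z) = 824
-4203671 + G(p) = -4203671 + 824 = -4202847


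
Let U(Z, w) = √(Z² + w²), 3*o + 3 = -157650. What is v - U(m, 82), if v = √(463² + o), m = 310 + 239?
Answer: √161818 - 25*√493 ≈ -152.82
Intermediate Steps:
o = -52551 (o = -1 + (⅓)*(-157650) = -1 - 52550 = -52551)
m = 549
v = √161818 (v = √(463² - 52551) = √(214369 - 52551) = √161818 ≈ 402.27)
v - U(m, 82) = √161818 - √(549² + 82²) = √161818 - √(301401 + 6724) = √161818 - √308125 = √161818 - 25*√493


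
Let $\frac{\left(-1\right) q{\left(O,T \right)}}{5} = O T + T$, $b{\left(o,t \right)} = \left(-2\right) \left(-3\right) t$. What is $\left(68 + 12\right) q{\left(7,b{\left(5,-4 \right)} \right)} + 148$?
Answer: $76948$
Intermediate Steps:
$b{\left(o,t \right)} = 6 t$
$q{\left(O,T \right)} = - 5 T - 5 O T$ ($q{\left(O,T \right)} = - 5 \left(O T + T\right) = - 5 \left(T + O T\right) = - 5 T - 5 O T$)
$\left(68 + 12\right) q{\left(7,b{\left(5,-4 \right)} \right)} + 148 = \left(68 + 12\right) \left(- 5 \cdot 6 \left(-4\right) \left(1 + 7\right)\right) + 148 = 80 \left(\left(-5\right) \left(-24\right) 8\right) + 148 = 80 \cdot 960 + 148 = 76800 + 148 = 76948$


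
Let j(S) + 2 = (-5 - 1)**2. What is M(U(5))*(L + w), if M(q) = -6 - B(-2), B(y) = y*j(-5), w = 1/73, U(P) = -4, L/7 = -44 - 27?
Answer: -2249360/73 ≈ -30813.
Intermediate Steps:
j(S) = 34 (j(S) = -2 + (-5 - 1)**2 = -2 + (-6)**2 = -2 + 36 = 34)
L = -497 (L = 7*(-44 - 27) = 7*(-71) = -497)
w = 1/73 ≈ 0.013699
B(y) = 34*y (B(y) = y*34 = 34*y)
M(q) = 62 (M(q) = -6 - 34*(-2) = -6 - 1*(-68) = -6 + 68 = 62)
M(U(5))*(L + w) = 62*(-497 + 1/73) = 62*(-36280/73) = -2249360/73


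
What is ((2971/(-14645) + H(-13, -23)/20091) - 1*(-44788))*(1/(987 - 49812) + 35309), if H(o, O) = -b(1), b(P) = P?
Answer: 22718429260607825010296/14365911333375 ≈ 1.5814e+9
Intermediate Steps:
H(o, O) = -1 (H(o, O) = -1*1 = -1)
((2971/(-14645) + H(-13, -23)/20091) - 1*(-44788))*(1/(987 - 49812) + 35309) = ((2971/(-14645) - 1/20091) - 1*(-44788))*(1/(987 - 49812) + 35309) = ((2971*(-1/14645) - 1*1/20091) + 44788)*(1/(-48825) + 35309) = ((-2971/14645 - 1/20091) + 44788)*(-1/48825 + 35309) = (-59705006/294232695 + 44788)*(1723961924/48825) = (13178034238654/294232695)*(1723961924/48825) = 22718429260607825010296/14365911333375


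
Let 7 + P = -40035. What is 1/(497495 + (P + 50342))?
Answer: 1/507795 ≈ 1.9693e-6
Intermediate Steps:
P = -40042 (P = -7 - 40035 = -40042)
1/(497495 + (P + 50342)) = 1/(497495 + (-40042 + 50342)) = 1/(497495 + 10300) = 1/507795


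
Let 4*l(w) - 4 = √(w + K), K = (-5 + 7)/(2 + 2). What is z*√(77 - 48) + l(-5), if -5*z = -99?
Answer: 1 + 99*√29/5 + 3*I*√2/8 ≈ 107.63 + 0.53033*I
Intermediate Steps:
K = ½ (K = 2/4 = 2*(¼) = ½ ≈ 0.50000)
z = 99/5 (z = -⅕*(-99) = 99/5 ≈ 19.800)
l(w) = 1 + √(½ + w)/4 (l(w) = 1 + √(w + ½)/4 = 1 + √(½ + w)/4)
z*√(77 - 48) + l(-5) = 99*√(77 - 48)/5 + (1 + √(2 + 4*(-5))/8) = 99*√29/5 + (1 + √(2 - 20)/8) = 99*√29/5 + (1 + √(-18)/8) = 99*√29/5 + (1 + (3*I*√2)/8) = 99*√29/5 + (1 + 3*I*√2/8) = 1 + 99*√29/5 + 3*I*√2/8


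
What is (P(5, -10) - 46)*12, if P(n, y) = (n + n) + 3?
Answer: -396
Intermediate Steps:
P(n, y) = 3 + 2*n (P(n, y) = 2*n + 3 = 3 + 2*n)
(P(5, -10) - 46)*12 = ((3 + 2*5) - 46)*12 = ((3 + 10) - 46)*12 = (13 - 46)*12 = -33*12 = -396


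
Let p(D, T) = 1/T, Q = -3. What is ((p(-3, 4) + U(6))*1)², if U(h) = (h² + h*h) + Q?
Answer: 76729/16 ≈ 4795.6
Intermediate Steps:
U(h) = -3 + 2*h² (U(h) = (h² + h*h) - 3 = (h² + h²) - 3 = 2*h² - 3 = -3 + 2*h²)
((p(-3, 4) + U(6))*1)² = ((1/4 + (-3 + 2*6²))*1)² = ((¼ + (-3 + 2*36))*1)² = ((¼ + (-3 + 72))*1)² = ((¼ + 69)*1)² = ((277/4)*1)² = (277/4)² = 76729/16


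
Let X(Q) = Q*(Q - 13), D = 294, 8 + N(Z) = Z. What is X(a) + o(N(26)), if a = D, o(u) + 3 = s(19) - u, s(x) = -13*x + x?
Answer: 82365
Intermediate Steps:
N(Z) = -8 + Z
s(x) = -12*x
o(u) = -231 - u (o(u) = -3 + (-12*19 - u) = -3 + (-228 - u) = -231 - u)
a = 294
X(Q) = Q*(-13 + Q)
X(a) + o(N(26)) = 294*(-13 + 294) + (-231 - (-8 + 26)) = 294*281 + (-231 - 1*18) = 82614 + (-231 - 18) = 82614 - 249 = 82365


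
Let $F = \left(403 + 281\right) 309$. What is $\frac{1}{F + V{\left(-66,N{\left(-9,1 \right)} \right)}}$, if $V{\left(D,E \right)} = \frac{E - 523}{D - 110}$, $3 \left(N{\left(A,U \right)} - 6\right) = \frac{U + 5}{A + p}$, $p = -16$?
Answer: $\frac{4400}{929979327} \approx 4.7313 \cdot 10^{-6}$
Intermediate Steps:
$N{\left(A,U \right)} = 6 + \frac{5 + U}{3 \left(-16 + A\right)}$ ($N{\left(A,U \right)} = 6 + \frac{\left(U + 5\right) \frac{1}{A - 16}}{3} = 6 + \frac{\left(5 + U\right) \frac{1}{-16 + A}}{3} = 6 + \frac{\frac{1}{-16 + A} \left(5 + U\right)}{3} = 6 + \frac{5 + U}{3 \left(-16 + A\right)}$)
$V{\left(D,E \right)} = \frac{-523 + E}{-110 + D}$
$F = 211356$ ($F = 684 \cdot 309 = 211356$)
$\frac{1}{F + V{\left(-66,N{\left(-9,1 \right)} \right)}} = \frac{1}{211356 + \frac{-523 + \frac{-283 + 1 + 18 \left(-9\right)}{3 \left(-16 - 9\right)}}{-110 - 66}} = \frac{1}{211356 + \frac{-523 + \frac{-283 + 1 - 162}{3 \left(-25\right)}}{-176}} = \frac{1}{211356 - \frac{-523 + \frac{1}{3} \left(- \frac{1}{25}\right) \left(-444\right)}{176}} = \frac{1}{211356 - \frac{-523 + \frac{148}{25}}{176}} = \frac{1}{211356 - - \frac{12927}{4400}} = \frac{1}{211356 + \frac{12927}{4400}} = \frac{1}{\frac{929979327}{4400}} = \frac{4400}{929979327}$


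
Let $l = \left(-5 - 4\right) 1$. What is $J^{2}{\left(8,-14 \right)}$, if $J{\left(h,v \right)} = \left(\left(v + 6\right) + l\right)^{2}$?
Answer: $83521$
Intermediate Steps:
$l = -9$ ($l = \left(-9\right) 1 = -9$)
$J{\left(h,v \right)} = \left(-3 + v\right)^{2}$ ($J{\left(h,v \right)} = \left(\left(v + 6\right) - 9\right)^{2} = \left(\left(6 + v\right) - 9\right)^{2} = \left(-3 + v\right)^{2}$)
$J^{2}{\left(8,-14 \right)} = \left(\left(-3 - 14\right)^{2}\right)^{2} = \left(\left(-17\right)^{2}\right)^{2} = 289^{2} = 83521$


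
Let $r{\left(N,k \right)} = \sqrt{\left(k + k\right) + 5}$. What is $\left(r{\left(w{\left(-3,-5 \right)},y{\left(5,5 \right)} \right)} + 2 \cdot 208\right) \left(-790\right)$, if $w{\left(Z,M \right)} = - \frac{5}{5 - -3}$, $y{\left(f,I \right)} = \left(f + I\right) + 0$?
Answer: $-332590$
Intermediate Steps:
$y{\left(f,I \right)} = I + f$ ($y{\left(f,I \right)} = \left(I + f\right) + 0 = I + f$)
$w{\left(Z,M \right)} = - \frac{5}{8}$ ($w{\left(Z,M \right)} = - \frac{5}{5 + 3} = - \frac{5}{8}$)
$r{\left(N,k \right)} = \sqrt{5 + 2 k}$ ($r{\left(N,k \right)} = \sqrt{2 k + 5} = \sqrt{5 + 2 k}$)
$\left(r{\left(w{\left(-3,-5 \right)},y{\left(5,5 \right)} \right)} + 2 \cdot 208\right) \left(-790\right) = \left(\sqrt{5 + 2 \left(5 + 5\right)} + 2 \cdot 208\right) \left(-790\right) = \left(\sqrt{5 + 2 \cdot 10} + 416\right) \left(-790\right) = \left(\sqrt{5 + 20} + 416\right) \left(-790\right) = \left(\sqrt{25} + 416\right) \left(-790\right) = \left(5 + 416\right) \left(-790\right) = 421 \left(-790\right) = -332590$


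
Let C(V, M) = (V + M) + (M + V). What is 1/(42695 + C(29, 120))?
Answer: 1/42993 ≈ 2.3260e-5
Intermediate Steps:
C(V, M) = 2*M + 2*V (C(V, M) = (M + V) + (M + V) = 2*M + 2*V)
1/(42695 + C(29, 120)) = 1/(42695 + (2*120 + 2*29)) = 1/(42695 + (240 + 58)) = 1/(42695 + 298) = 1/42993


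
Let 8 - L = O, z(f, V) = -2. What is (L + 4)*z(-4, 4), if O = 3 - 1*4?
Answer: -26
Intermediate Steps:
O = -1 (O = 3 - 4 = -1)
L = 9 (L = 8 - 1*(-1) = 8 + 1 = 9)
(L + 4)*z(-4, 4) = (9 + 4)*(-2) = 13*(-2) = -26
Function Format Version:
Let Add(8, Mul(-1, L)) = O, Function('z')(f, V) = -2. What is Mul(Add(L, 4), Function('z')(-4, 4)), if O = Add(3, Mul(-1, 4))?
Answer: -26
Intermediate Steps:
O = -1 (O = Add(3, -4) = -1)
L = 9 (L = Add(8, Mul(-1, -1)) = Add(8, 1) = 9)
Mul(Add(L, 4), Function('z')(-4, 4)) = Mul(Add(9, 4), -2) = Mul(13, -2) = -26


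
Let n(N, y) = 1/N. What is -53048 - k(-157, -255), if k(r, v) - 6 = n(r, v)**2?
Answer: -1307728047/24649 ≈ -53054.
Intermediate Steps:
n(N, y) = 1/N
k(r, v) = 6 + r**(-2) (k(r, v) = 6 + (1/r)**2 = 6 + r**(-2))
-53048 - k(-157, -255) = -53048 - (6 + (-157)**(-2)) = -53048 - (6 + 1/24649) = -53048 - 1*147895/24649 = -53048 - 147895/24649 = -1307728047/24649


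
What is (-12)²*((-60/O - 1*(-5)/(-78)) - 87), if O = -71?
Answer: -11459544/923 ≈ -12416.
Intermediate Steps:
(-12)²*((-60/O - 1*(-5)/(-78)) - 87) = (-12)²*((-60/(-71) - 1*(-5)/(-78)) - 87) = 144*((-60*(-1/71) + 5*(-1/78)) - 87) = 144*((60/71 - 5/78) - 87) = 144*(4325/5538 - 87) = 144*(-477481/5538) = -11459544/923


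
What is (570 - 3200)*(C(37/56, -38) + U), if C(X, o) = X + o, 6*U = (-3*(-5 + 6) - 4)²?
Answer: 6444815/84 ≈ 76724.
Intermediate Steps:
U = 49/6 (U = (-3*(-5 + 6) - 4)²/6 = (-3*1 - 4)²/6 = (-3 - 4)²/6 = (⅙)*(-7)² = (⅙)*49 = 49/6 ≈ 8.1667)
(570 - 3200)*(C(37/56, -38) + U) = (570 - 3200)*((37/56 - 38) + 49/6) = -2630*((37*(1/56) - 38) + 49/6) = -2630*((37/56 - 38) + 49/6) = -2630*(-2091/56 + 49/6) = -2630*(-4901/168) = 6444815/84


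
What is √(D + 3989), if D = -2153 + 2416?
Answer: 2*√1063 ≈ 65.207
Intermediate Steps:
D = 263
√(D + 3989) = √(263 + 3989) = √4252 = 2*√1063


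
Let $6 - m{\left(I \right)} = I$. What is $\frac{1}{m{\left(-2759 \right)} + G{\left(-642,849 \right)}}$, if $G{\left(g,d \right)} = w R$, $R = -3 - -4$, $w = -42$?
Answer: $\frac{1}{2723} \approx 0.00036724$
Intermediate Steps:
$m{\left(I \right)} = 6 - I$
$R = 1$ ($R = -3 + 4 = 1$)
$G{\left(g,d \right)} = -42$ ($G{\left(g,d \right)} = \left(-42\right) 1 = -42$)
$\frac{1}{m{\left(-2759 \right)} + G{\left(-642,849 \right)}} = \frac{1}{\left(6 - -2759\right) - 42} = \frac{1}{\left(6 + 2759\right) - 42} = \frac{1}{2765 - 42} = \frac{1}{2723}$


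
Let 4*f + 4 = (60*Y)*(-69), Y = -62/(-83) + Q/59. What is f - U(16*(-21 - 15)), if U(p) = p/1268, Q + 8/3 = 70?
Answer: -3034632281/1552349 ≈ -1954.9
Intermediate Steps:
Q = 202/3 (Q = -8/3 + 70 = 202/3 ≈ 67.333)
Y = 27740/14691 (Y = -62/(-83) + (202/3)/59 = -62*(-1/83) + (202/3)*(1/59) = 62/83 + 202/177 = 27740/14691 ≈ 1.8882)
U(p) = p/1268 (U(p) = p*(1/1268) = p/1268)
f = -9575197/4897 (f = -1 + ((60*(27740/14691))*(-69))/4 = -1 + ((554800/4897)*(-69))/4 = -1 + (¼)*(-38281200/4897) = -1 - 9570300/4897 = -9575197/4897 ≈ -1955.3)
f - U(16*(-21 - 15)) = -9575197/4897 - 16*(-21 - 15)/1268 = -9575197/4897 - 16*(-36)/1268 = -9575197/4897 - (-576)/1268 = -9575197/4897 - 1*(-144/317) = -9575197/4897 + 144/317 = -3034632281/1552349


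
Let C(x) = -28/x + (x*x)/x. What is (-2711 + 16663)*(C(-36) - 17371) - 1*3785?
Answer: -2185698577/9 ≈ -2.4286e+8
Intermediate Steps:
C(x) = x - 28/x (C(x) = -28/x + x²/x = -28/x + x = x - 28/x)
(-2711 + 16663)*(C(-36) - 17371) - 1*3785 = (-2711 + 16663)*((-36 - 28/(-36)) - 17371) - 1*3785 = 13952*((-36 - 28*(-1/36)) - 17371) - 3785 = 13952*((-36 + 7/9) - 17371) - 3785 = 13952*(-317/9 - 17371) - 3785 = 13952*(-156656/9) - 3785 = -2185664512/9 - 3785 = -2185698577/9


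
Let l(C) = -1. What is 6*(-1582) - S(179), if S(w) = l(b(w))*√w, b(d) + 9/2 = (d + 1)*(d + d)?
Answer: -9492 + √179 ≈ -9478.6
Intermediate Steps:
b(d) = -9/2 + 2*d*(1 + d) (b(d) = -9/2 + (d + 1)*(d + d) = -9/2 + (1 + d)*(2*d) = -9/2 + 2*d*(1 + d))
S(w) = -√w
6*(-1582) - S(179) = 6*(-1582) - (-1)*√179 = -9492 + √179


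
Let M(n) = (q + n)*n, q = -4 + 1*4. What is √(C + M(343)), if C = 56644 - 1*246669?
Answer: 2*I*√18094 ≈ 269.03*I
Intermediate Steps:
q = 0 (q = -4 + 4 = 0)
M(n) = n² (M(n) = (0 + n)*n = n*n = n²)
C = -190025 (C = 56644 - 246669 = -190025)
√(C + M(343)) = √(-190025 + 343²) = √(-190025 + 117649) = √(-72376) = 2*I*√18094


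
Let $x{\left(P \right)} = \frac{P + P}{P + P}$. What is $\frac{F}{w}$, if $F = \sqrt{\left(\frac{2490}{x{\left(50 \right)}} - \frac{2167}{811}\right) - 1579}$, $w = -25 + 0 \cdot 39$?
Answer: $- \frac{\sqrt{597426394}}{20275} \approx -1.2055$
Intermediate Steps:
$x{\left(P \right)} = 1$ ($x{\left(P \right)} = \frac{2 P}{2 P} = 2 P \frac{1}{2 P} = 1$)
$w = -25$ ($w = -25 + 0 = -25$)
$F = \frac{\sqrt{597426394}}{811}$ ($F = \sqrt{\left(\frac{2490}{1} - \frac{2167}{811}\right) - 1579} = \sqrt{\left(2490 \cdot 1 - \frac{2167}{811}\right) - 1579} = \sqrt{\left(2490 - \frac{2167}{811}\right) - 1579} = \sqrt{\frac{2017223}{811} - 1579} = \sqrt{\frac{736654}{811}} = \frac{\sqrt{597426394}}{811} \approx 30.138$)
$\frac{F}{w} = \frac{\frac{1}{811} \sqrt{597426394}}{-25} = \frac{\sqrt{597426394}}{811} \left(- \frac{1}{25}\right) = - \frac{\sqrt{597426394}}{20275}$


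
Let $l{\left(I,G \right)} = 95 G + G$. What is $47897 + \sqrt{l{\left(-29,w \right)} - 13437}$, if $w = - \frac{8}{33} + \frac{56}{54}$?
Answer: $47897 + \frac{i \sqrt{14549821}}{33} \approx 47897.0 + 115.59 i$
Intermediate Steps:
$w = \frac{236}{297}$ ($w = \left(-8\right) \frac{1}{33} + 56 \cdot \frac{1}{54} = - \frac{8}{33} + \frac{28}{27} = \frac{236}{297} \approx 0.79461$)
$l{\left(I,G \right)} = 96 G$
$47897 + \sqrt{l{\left(-29,w \right)} - 13437} = 47897 + \sqrt{96 \cdot \frac{236}{297} - 13437} = 47897 + \sqrt{\frac{7552}{99} - 13437} = 47897 + \sqrt{- \frac{1322711}{99}} = 47897 + \frac{i \sqrt{14549821}}{33}$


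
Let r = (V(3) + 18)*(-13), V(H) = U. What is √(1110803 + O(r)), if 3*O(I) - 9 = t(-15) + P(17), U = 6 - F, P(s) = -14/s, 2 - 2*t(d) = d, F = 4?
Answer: √1284094694/34 ≈ 1053.9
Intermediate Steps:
t(d) = 1 - d/2
U = 2 (U = 6 - 1*4 = 6 - 4 = 2)
V(H) = 2
r = -260 (r = (2 + 18)*(-13) = 20*(-13) = -260)
O(I) = 189/34 (O(I) = 3 + ((1 - ½*(-15)) - 14/17)/3 = 3 + ((1 + 15/2) - 14*1/17)/3 = 3 + (17/2 - 14/17)/3 = 3 + (⅓)*(261/34) = 3 + 87/34 = 189/34)
√(1110803 + O(r)) = √(1110803 + 189/34) = √(37767491/34) = √1284094694/34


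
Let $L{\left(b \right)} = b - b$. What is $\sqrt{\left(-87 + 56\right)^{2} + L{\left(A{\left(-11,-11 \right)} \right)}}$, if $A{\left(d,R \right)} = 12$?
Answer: $31$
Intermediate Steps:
$L{\left(b \right)} = 0$
$\sqrt{\left(-87 + 56\right)^{2} + L{\left(A{\left(-11,-11 \right)} \right)}} = \sqrt{\left(-87 + 56\right)^{2} + 0} = \sqrt{\left(-31\right)^{2} + 0} = \sqrt{961 + 0} = \sqrt{961} = 31$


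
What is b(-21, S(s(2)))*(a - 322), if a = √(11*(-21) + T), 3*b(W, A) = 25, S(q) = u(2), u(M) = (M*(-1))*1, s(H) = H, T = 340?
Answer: -8050/3 + 25*√109/3 ≈ -2596.3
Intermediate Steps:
u(M) = -M (u(M) = -M*1 = -M)
S(q) = -2 (S(q) = -1*2 = -2)
b(W, A) = 25/3 (b(W, A) = (⅓)*25 = 25/3)
a = √109 (a = √(11*(-21) + 340) = √(-231 + 340) = √109 ≈ 10.440)
b(-21, S(s(2)))*(a - 322) = 25*(√109 - 322)/3 = 25*(-322 + √109)/3 = -8050/3 + 25*√109/3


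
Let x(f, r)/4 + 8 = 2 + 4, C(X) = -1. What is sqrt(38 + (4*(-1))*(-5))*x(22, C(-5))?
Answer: -8*sqrt(58) ≈ -60.926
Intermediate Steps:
x(f, r) = -8 (x(f, r) = -32 + 4*(2 + 4) = -32 + 4*6 = -32 + 24 = -8)
sqrt(38 + (4*(-1))*(-5))*x(22, C(-5)) = sqrt(38 + (4*(-1))*(-5))*(-8) = sqrt(38 - 4*(-5))*(-8) = sqrt(38 + 20)*(-8) = sqrt(58)*(-8) = -8*sqrt(58)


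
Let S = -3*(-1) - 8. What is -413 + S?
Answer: -418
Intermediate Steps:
S = -5 (S = 3 - 8 = -5)
-413 + S = -413 - 5 = -418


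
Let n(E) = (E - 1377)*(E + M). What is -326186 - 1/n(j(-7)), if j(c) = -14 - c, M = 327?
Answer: -144461255679/442880 ≈ -3.2619e+5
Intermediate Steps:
n(E) = (-1377 + E)*(327 + E) (n(E) = (E - 1377)*(E + 327) = (-1377 + E)*(327 + E))
-326186 - 1/n(j(-7)) = -326186 - 1/(-450279 + (-14 - 1*(-7))² - 1050*(-14 - 1*(-7))) = -326186 - 1/(-450279 + (-14 + 7)² - 1050*(-14 + 7)) = -326186 - 1/(-450279 + (-7)² - 1050*(-7)) = -326186 - 1/(-450279 + 49 + 7350) = -326186 - 1/(-442880) = -326186 - 1*(-1/442880) = -326186 + 1/442880 = -144461255679/442880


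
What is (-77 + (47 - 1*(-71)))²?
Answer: 1681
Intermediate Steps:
(-77 + (47 - 1*(-71)))² = (-77 + (47 + 71))² = (-77 + 118)² = 41² = 1681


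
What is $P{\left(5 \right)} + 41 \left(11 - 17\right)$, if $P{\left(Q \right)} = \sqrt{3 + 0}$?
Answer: $-246 + \sqrt{3} \approx -244.27$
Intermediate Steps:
$P{\left(Q \right)} = \sqrt{3}$
$P{\left(5 \right)} + 41 \left(11 - 17\right) = \sqrt{3} + 41 \left(11 - 17\right) = \sqrt{3} + 41 \left(-6\right) = \sqrt{3} - 246 = -246 + \sqrt{3}$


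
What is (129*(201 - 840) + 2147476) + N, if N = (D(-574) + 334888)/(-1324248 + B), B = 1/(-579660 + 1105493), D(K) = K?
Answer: 1437959420778997673/696333298583 ≈ 2.0650e+6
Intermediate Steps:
B = 1/525833 ≈ 1.9017e-6
N = -175793333562/696333298583 (N = (-574 + 334888)/(-1324248 + 1/525833) = 334314/(-696333298583/525833) = 334314*(-525833/696333298583) = -175793333562/696333298583 ≈ -0.25246)
(129*(201 - 840) + 2147476) + N = (129*(201 - 840) + 2147476) - 175793333562/696333298583 = (129*(-639) + 2147476) - 175793333562/696333298583 = (-82431 + 2147476) - 175793333562/696333298583 = 2065045 - 175793333562/696333298583 = 1437959420778997673/696333298583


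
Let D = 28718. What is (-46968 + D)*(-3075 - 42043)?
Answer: 823403500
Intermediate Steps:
(-46968 + D)*(-3075 - 42043) = (-46968 + 28718)*(-3075 - 42043) = -18250*(-45118) = 823403500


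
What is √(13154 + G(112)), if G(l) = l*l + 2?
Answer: 10*√257 ≈ 160.31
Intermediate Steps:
G(l) = 2 + l² (G(l) = l² + 2 = 2 + l²)
√(13154 + G(112)) = √(13154 + (2 + 112²)) = √(13154 + (2 + 12544)) = √(13154 + 12546) = √25700 = 10*√257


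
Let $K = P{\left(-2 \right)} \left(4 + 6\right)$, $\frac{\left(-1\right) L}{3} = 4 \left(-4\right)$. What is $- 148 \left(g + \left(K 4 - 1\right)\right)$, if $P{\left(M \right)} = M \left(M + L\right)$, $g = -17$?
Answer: $547304$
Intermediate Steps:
$L = 48$ ($L = - 3 \cdot 4 \left(-4\right) = \left(-3\right) \left(-16\right) = 48$)
$P{\left(M \right)} = M \left(48 + M\right)$ ($P{\left(M \right)} = M \left(M + 48\right) = M \left(48 + M\right)$)
$K = -920$ ($K = - 2 \left(48 - 2\right) \left(4 + 6\right) = \left(-2\right) 46 \cdot 10 = \left(-92\right) 10 = -920$)
$- 148 \left(g + \left(K 4 - 1\right)\right) = - 148 \left(-17 - 3681\right) = \left(-148\right) \left(-3698\right) = 547304$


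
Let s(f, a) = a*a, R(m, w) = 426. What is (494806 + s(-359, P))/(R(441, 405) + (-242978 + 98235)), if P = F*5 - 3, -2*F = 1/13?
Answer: -334495745/97558292 ≈ -3.4287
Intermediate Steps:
F = -1/26 (F = -½/13 = -½*1/13 = -1/26 ≈ -0.038462)
P = -83/26 (P = -1/26*5 - 3 = -5/26 - 3 = -83/26 ≈ -3.1923)
s(f, a) = a²
(494806 + s(-359, P))/(R(441, 405) + (-242978 + 98235)) = (494806 + (-83/26)²)/(426 + (-242978 + 98235)) = (494806 + 6889/676)/(426 - 144743) = (334495745/676)/(-144317) = (334495745/676)*(-1/144317) = -334495745/97558292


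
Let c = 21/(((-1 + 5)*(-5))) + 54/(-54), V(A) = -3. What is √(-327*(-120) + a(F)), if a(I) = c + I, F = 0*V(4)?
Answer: √3923795/10 ≈ 198.09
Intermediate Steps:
F = 0 (F = 0*(-3) = 0)
c = -41/20 (c = 21/((4*(-5))) + 54*(-1/54) = 21/(-20) - 1 = 21*(-1/20) - 1 = -21/20 - 1 = -41/20 ≈ -2.0500)
a(I) = -41/20 + I
√(-327*(-120) + a(F)) = √(-327*(-120) + (-41/20 + 0)) = √(39240 - 41/20) = √(784759/20) = √3923795/10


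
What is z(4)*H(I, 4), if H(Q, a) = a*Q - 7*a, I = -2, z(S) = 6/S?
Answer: -54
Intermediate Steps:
H(Q, a) = -7*a + Q*a (H(Q, a) = Q*a - 7*a = -7*a + Q*a)
z(4)*H(I, 4) = (6/4)*(4*(-7 - 2)) = (6*(1/4))*(4*(-9)) = (3/2)*(-36) = -54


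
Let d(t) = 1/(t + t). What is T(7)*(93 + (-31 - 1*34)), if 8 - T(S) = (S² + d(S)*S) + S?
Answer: -1358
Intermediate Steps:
d(t) = 1/(2*t)
T(S) = 15/2 - S - S² (T(S) = 8 - ((S² + (1/(2*S))*S) + S) = 8 - ((S² + ½) + S) = 8 - ((½ + S²) + S) = 8 - (½ + S + S²) = 8 + (-½ - S - S²) = 15/2 - S - S²)
T(7)*(93 + (-31 - 1*34)) = (15/2 - 1*7 - 1*7²)*(93 + (-31 - 1*34)) = (15/2 - 7 - 1*49)*(93 + (-31 - 34)) = (15/2 - 7 - 49)*(93 - 65) = -97/2*28 = -1358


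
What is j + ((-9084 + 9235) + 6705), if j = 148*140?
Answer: 27576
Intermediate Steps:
j = 20720
j + ((-9084 + 9235) + 6705) = 20720 + ((-9084 + 9235) + 6705) = 20720 + (151 + 6705) = 20720 + 6856 = 27576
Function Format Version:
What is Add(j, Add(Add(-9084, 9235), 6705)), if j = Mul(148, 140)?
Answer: 27576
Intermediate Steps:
j = 20720
Add(j, Add(Add(-9084, 9235), 6705)) = Add(20720, Add(Add(-9084, 9235), 6705)) = Add(20720, Add(151, 6705)) = Add(20720, 6856) = 27576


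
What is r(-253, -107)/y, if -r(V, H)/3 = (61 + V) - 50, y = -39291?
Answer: -242/13097 ≈ -0.018477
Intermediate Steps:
r(V, H) = -33 - 3*V (r(V, H) = -3*((61 + V) - 50) = -3*(11 + V) = -33 - 3*V)
r(-253, -107)/y = (-33 - 3*(-253))/(-39291) = (-33 + 759)*(-1/39291) = 726*(-1/39291) = -242/13097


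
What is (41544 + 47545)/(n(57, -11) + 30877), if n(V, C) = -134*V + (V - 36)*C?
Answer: 89089/23008 ≈ 3.8721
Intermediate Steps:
n(V, C) = -134*V + C*(-36 + V) (n(V, C) = -134*V + (-36 + V)*C = -134*V + C*(-36 + V))
(41544 + 47545)/(n(57, -11) + 30877) = (41544 + 47545)/((-134*57 - 36*(-11) - 11*57) + 30877) = 89089/((-7638 + 396 - 627) + 30877) = 89089/(-7869 + 30877) = 89089/23008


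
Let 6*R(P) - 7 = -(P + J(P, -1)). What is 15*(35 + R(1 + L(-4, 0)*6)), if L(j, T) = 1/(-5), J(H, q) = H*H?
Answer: 5429/10 ≈ 542.90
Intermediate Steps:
J(H, q) = H**2
L(j, T) = -1/5
R(P) = 7/6 - P/6 - P**2/6 (R(P) = 7/6 + (-(P + P**2))/6 = 7/6 + (-P - P**2)/6 = 7/6 + (-P/6 - P**2/6) = 7/6 - P/6 - P**2/6)
15*(35 + R(1 + L(-4, 0)*6)) = 15*(35 + (7/6 - (1 - 1/5*6)/6 - (1 - 1/5*6)**2/6)) = 15*(35 + (7/6 - (1 - 6/5)/6 - (1 - 6/5)**2/6)) = 15*(35 + (7/6 - 1/6*(-1/5) - (-1/5)**2/6)) = 15*(35 + (7/6 + 1/30 - 1/6*1/25)) = 15*(35 + (7/6 + 1/30 - 1/150)) = 15*(35 + 179/150) = 15*(5429/150) = 5429/10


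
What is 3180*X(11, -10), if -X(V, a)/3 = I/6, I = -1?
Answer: 1590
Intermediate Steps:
X(V, a) = 1/2 (X(V, a) = -(-3)/6 = -3*(-1/6) = 1/2)
3180*X(11, -10) = 3180*(1/2) = 1590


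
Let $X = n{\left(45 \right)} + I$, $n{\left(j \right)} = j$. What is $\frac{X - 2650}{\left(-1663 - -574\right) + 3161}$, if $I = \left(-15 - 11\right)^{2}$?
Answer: $- \frac{1929}{2072} \approx -0.93098$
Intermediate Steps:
$I = 676$ ($I = \left(-26\right)^{2} = 676$)
$X = 721$ ($X = 45 + 676 = 721$)
$\frac{X - 2650}{\left(-1663 - -574\right) + 3161} = \frac{721 - 2650}{\left(-1663 - -574\right) + 3161} = - \frac{1929}{\left(-1663 + 574\right) + 3161} = - \frac{1929}{-1089 + 3161} = - \frac{1929}{2072}$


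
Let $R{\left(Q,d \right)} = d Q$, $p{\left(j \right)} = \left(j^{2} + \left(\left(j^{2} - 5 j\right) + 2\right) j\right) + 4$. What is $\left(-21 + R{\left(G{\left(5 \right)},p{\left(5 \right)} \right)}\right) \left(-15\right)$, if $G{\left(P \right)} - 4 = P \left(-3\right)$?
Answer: $6750$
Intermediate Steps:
$G{\left(P \right)} = 4 - 3 P$ ($G{\left(P \right)} = 4 + P \left(-3\right) = 4 - 3 P$)
$p{\left(j \right)} = 4 + j^{2} + j \left(2 + j^{2} - 5 j\right)$ ($p{\left(j \right)} = \left(j^{2} + \left(2 + j^{2} - 5 j\right) j\right) + 4 = \left(j^{2} + j \left(2 + j^{2} - 5 j\right)\right) + 4 = 4 + j^{2} + j \left(2 + j^{2} - 5 j\right)$)
$R{\left(Q,d \right)} = Q d$
$\left(-21 + R{\left(G{\left(5 \right)},p{\left(5 \right)} \right)}\right) \left(-15\right) = \left(-21 + \left(4 - 15\right) \left(4 + 5^{3} - 4 \cdot 5^{2} + 2 \cdot 5\right)\right) \left(-15\right) = \left(-21 + \left(4 - 15\right) \left(4 + 125 - 100 + 10\right)\right) \left(-15\right) = \left(-21 - 11 \left(4 + 125 - 100 + 10\right)\right) \left(-15\right) = \left(-21 - 429\right) \left(-15\right) = \left(-450\right) \left(-15\right) = 6750$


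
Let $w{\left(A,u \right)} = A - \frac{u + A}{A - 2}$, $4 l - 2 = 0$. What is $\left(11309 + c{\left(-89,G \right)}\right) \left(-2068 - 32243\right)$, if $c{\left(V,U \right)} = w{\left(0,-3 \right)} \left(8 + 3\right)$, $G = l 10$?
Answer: $- \frac{774913935}{2} \approx -3.8746 \cdot 10^{8}$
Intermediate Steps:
$l = \frac{1}{2}$ ($l = \frac{1}{2} + \frac{1}{4} \cdot 0 = \frac{1}{2} + 0 = \frac{1}{2} \approx 0.5$)
$w{\left(A,u \right)} = A - \frac{A + u}{-2 + A}$
$G = 5$ ($G = \frac{1}{2} \cdot 10 = 5$)
$c{\left(V,U \right)} = - \frac{33}{2}$ ($c{\left(V,U \right)} = \frac{0^{2} - -3 - 0}{-2 + 0} \left(8 + 3\right) = \frac{0 + 3 + 0}{-2} \cdot 11 = \left(- \frac{1}{2}\right) 3 \cdot 11 = \left(- \frac{3}{2}\right) 11 = - \frac{33}{2}$)
$\left(11309 + c{\left(-89,G \right)}\right) \left(-2068 - 32243\right) = \left(11309 - \frac{33}{2}\right) \left(-2068 - 32243\right) = \frac{22585}{2} \left(-34311\right) = - \frac{774913935}{2}$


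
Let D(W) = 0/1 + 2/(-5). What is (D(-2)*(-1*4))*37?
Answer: 296/5 ≈ 59.200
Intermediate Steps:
D(W) = -⅖ (D(W) = 0*1 + 2*(-⅕) = 0 - ⅖ = -⅖)
(D(-2)*(-1*4))*37 = -(-2)*4/5*37 = -⅖*(-4)*37 = (8/5)*37 = 296/5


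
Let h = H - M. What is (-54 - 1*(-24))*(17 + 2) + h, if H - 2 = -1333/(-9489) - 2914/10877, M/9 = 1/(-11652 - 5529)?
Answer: -111938854524928/197031427377 ≈ -568.13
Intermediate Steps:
M = -1/1909 (M = 9/(-11652 - 5529) = 9/(-17181) = 9*(-1/17181) = -1/1909 ≈ -0.00052383)
H = 193271801/103211853 (H = 2 + (-1333/(-9489) - 2914/10877) = 2 + (-1333*(-1/9489) - 2914*1/10877) = 2 + (1333/9489 - 2914/10877) = 2 - 13151905/103211853 = 193271801/103211853 ≈ 1.8726)
h = 369059079962/197031427377 (h = 193271801/103211853 - 1*(-1/1909) = 193271801/103211853 + 1/1909 = 369059079962/197031427377 ≈ 1.8731)
(-54 - 1*(-24))*(17 + 2) + h = (-54 - 1*(-24))*(17 + 2) + 369059079962/197031427377 = (-54 + 24)*19 + 369059079962/197031427377 = -30*19 + 369059079962/197031427377 = -570 + 369059079962/197031427377 = -111938854524928/197031427377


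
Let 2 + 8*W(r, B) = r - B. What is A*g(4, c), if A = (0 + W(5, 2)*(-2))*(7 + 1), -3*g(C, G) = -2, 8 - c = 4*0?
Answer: -4/3 ≈ -1.3333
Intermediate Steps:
c = 8 (c = 8 - 4*0 = 8 - 1*0 = 8 + 0 = 8)
g(C, G) = 2/3 (g(C, G) = -1/3*(-2) = 2/3)
W(r, B) = -1/4 - B/8 + r/8 (W(r, B) = -1/4 + (r - B)/8 = -1/4 + (-B/8 + r/8) = -1/4 - B/8 + r/8)
A = -2 (A = (0 + (-1/4 - 1/8*2 + (1/8)*5)*(-2))*(7 + 1) = (0 + (-1/4 - 1/4 + 5/8)*(-2))*8 = (0 + (1/8)*(-2))*8 = (0 - 1/4)*8 = -1/4*8 = -2)
A*g(4, c) = -2*2/3 = -4/3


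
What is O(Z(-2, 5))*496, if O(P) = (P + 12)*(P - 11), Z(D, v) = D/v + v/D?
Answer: -1568476/25 ≈ -62739.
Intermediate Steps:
O(P) = (-11 + P)*(12 + P) (O(P) = (12 + P)*(-11 + P) = (-11 + P)*(12 + P))
O(Z(-2, 5))*496 = (-132 + (-2/5 + 5/(-2)) + (-2/5 + 5/(-2))²)*496 = (-132 + (-2*⅕ + 5*(-½)) + (-2*⅕ + 5*(-½))²)*496 = (-132 + (-⅖ - 5/2) + (-⅖ - 5/2)²)*496 = (-132 - 29/10 + (-29/10)²)*496 = (-132 - 29/10 + 841/100)*496 = -12649/100*496 = -1568476/25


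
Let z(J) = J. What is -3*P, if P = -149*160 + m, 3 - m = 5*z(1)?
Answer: 71526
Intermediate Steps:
m = -2 (m = 3 - 5 = -2)
P = -23842 (P = -149*160 - 2 = -23840 - 2 = -23842)
-3*P = -3*(-23842) = 71526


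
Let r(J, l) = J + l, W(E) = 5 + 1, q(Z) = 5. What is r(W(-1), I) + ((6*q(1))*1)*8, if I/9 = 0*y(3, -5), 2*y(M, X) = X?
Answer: 246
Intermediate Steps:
y(M, X) = X/2
W(E) = 6
I = 0 (I = 9*(0*((1/2)*(-5))) = 9*(0*(-5/2)) = 9*0 = 0)
r(W(-1), I) + ((6*q(1))*1)*8 = (6 + 0) + ((6*5)*1)*8 = 6 + (30*1)*8 = 6 + 30*8 = 6 + 240 = 246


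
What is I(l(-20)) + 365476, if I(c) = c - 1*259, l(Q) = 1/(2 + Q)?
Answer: 6573905/18 ≈ 3.6522e+5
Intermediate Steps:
I(c) = -259 + c (I(c) = c - 259 = -259 + c)
I(l(-20)) + 365476 = (-259 + 1/(2 - 20)) + 365476 = (-259 + 1/(-18)) + 365476 = (-259 - 1/18) + 365476 = -4663/18 + 365476 = 6573905/18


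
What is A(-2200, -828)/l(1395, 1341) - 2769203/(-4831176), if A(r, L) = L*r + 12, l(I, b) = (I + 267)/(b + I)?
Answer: 4013041615193903/1338235752 ≈ 2.9988e+6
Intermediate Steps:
l(I, b) = (267 + I)/(I + b)
A(r, L) = 12 + L*r
A(-2200, -828)/l(1395, 1341) - 2769203/(-4831176) = (12 - 828*(-2200))/(((267 + 1395)/(1395 + 1341))) - 2769203/(-4831176) = (12 + 1821600)/((1662/2736)) - 2769203*(-1/4831176) = 1821612/(((1/2736)*1662)) + 2769203/4831176 = 1821612/(277/456) + 2769203/4831176 = 1821612*(456/277) + 2769203/4831176 = 830655072/277 + 2769203/4831176 = 4013041615193903/1338235752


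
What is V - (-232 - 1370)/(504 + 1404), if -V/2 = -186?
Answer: 39521/106 ≈ 372.84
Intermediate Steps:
V = 372 (V = -2*(-186) = 372)
V - (-232 - 1370)/(504 + 1404) = 372 - (-232 - 1370)/(504 + 1404) = 372 - (-1602)/1908 = 372 - 1*(-89/106) = 372 + 89/106 = 39521/106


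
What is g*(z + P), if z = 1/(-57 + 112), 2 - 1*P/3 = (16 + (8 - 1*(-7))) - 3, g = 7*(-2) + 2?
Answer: 51468/55 ≈ 935.78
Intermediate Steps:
g = -12 (g = -14 + 2 = -12)
P = -78 (P = 6 - 3*((16 + (8 - 1*(-7))) - 3) = 6 - 3*((16 + (8 + 7)) - 3) = 6 - 3*((16 + 15) - 3) = 6 - 3*(31 - 3) = 6 - 3*28 = 6 - 84 = -78)
z = 1/55 ≈ 0.018182
g*(z + P) = -12*(1/55 - 78) = -12*(-4289/55) = 51468/55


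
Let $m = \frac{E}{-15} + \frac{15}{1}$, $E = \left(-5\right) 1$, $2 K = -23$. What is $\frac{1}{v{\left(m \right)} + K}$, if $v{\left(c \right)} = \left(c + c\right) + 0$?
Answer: $\frac{6}{115} \approx 0.052174$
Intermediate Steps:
$K = - \frac{23}{2}$ ($K = \frac{1}{2} \left(-23\right) = - \frac{23}{2} \approx -11.5$)
$E = -5$
$m = \frac{46}{3}$ ($m = - \frac{5}{-15} + \frac{15}{1} = \left(-5\right) \left(- \frac{1}{15}\right) + 15 \cdot 1 = \frac{1}{3} + 15 = \frac{46}{3} \approx 15.333$)
$v{\left(c \right)} = 2 c$ ($v{\left(c \right)} = 2 c + 0 = 2 c$)
$\frac{1}{v{\left(m \right)} + K} = \frac{1}{2 \cdot \frac{46}{3} - \frac{23}{2}} = \frac{1}{\frac{92}{3} - \frac{23}{2}} = \frac{1}{\frac{115}{6}} = \frac{6}{115}$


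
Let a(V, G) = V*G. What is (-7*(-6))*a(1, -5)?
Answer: -210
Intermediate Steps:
a(V, G) = G*V
(-7*(-6))*a(1, -5) = (-7*(-6))*(-5*1) = 42*(-5) = -210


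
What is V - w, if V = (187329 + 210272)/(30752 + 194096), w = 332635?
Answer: -3251822473/9776 ≈ -3.3263e+5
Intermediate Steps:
V = 17287/9776 (V = 397601/224848 = 397601*(1/224848) = 17287/9776 ≈ 1.7683)
V - w = 17287/9776 - 1*332635 = 17287/9776 - 332635 = -3251822473/9776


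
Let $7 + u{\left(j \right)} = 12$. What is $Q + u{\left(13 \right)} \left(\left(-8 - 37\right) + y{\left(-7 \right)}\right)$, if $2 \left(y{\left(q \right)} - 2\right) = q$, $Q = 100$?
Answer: $- \frac{265}{2} \approx -132.5$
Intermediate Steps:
$y{\left(q \right)} = 2 + \frac{q}{2}$
$u{\left(j \right)} = 5$ ($u{\left(j \right)} = -7 + 12 = 5$)
$Q + u{\left(13 \right)} \left(\left(-8 - 37\right) + y{\left(-7 \right)}\right) = 100 + 5 \left(\left(-8 - 37\right) + \left(2 + \frac{1}{2} \left(-7\right)\right)\right) = 100 + 5 \left(-45 + \left(2 - \frac{7}{2}\right)\right) = 100 + 5 \left(-45 - \frac{3}{2}\right) = 100 + 5 \left(- \frac{93}{2}\right) = 100 - \frac{465}{2} = - \frac{265}{2}$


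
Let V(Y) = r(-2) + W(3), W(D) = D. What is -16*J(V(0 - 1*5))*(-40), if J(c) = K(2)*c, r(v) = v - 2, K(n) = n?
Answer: -1280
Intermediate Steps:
r(v) = -2 + v
V(Y) = -1 (V(Y) = (-2 - 2) + 3 = -4 + 3 = -1)
J(c) = 2*c
-16*J(V(0 - 1*5))*(-40) = -32*(-1)*(-40) = -16*(-2)*(-40) = 32*(-40) = -1280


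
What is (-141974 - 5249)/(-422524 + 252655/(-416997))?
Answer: 61391549331/176191493083 ≈ 0.34844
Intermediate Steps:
(-141974 - 5249)/(-422524 + 252655/(-416997)) = -147223/(-422524 + 252655*(-1/416997)) = -147223/(-422524 - 252655/416997) = -147223/(-176191493083/416997) = -147223*(-416997/176191493083) = 61391549331/176191493083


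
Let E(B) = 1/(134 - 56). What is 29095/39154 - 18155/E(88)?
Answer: -55445558765/39154 ≈ -1.4161e+6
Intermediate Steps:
E(B) = 1/78
29095/39154 - 18155/E(88) = 29095/39154 - 18155/1/78 = 29095*(1/39154) - 18155*78 = 29095/39154 - 1416090 = -55445558765/39154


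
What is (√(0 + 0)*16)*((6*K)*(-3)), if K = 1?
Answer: 0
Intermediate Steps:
(√(0 + 0)*16)*((6*K)*(-3)) = (√(0 + 0)*16)*((6*1)*(-3)) = (√0*16)*(6*(-3)) = (0*16)*(-18) = 0*(-18) = 0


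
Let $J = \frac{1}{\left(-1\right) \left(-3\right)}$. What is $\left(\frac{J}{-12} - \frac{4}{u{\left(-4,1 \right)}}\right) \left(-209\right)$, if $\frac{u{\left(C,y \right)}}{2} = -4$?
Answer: $- \frac{3553}{36} \approx -98.694$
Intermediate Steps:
$u{\left(C,y \right)} = -8$ ($u{\left(C,y \right)} = 2 \left(-4\right) = -8$)
$J = \frac{1}{3} \approx 0.33333$
$\left(\frac{J}{-12} - \frac{4}{u{\left(-4,1 \right)}}\right) \left(-209\right) = \left(\frac{1}{3 \left(-12\right)} - \frac{4}{-8}\right) \left(-209\right) = \left(\frac{1}{3} \left(- \frac{1}{12}\right) - - \frac{1}{2}\right) \left(-209\right) = \left(- \frac{1}{36} + \frac{1}{2}\right) \left(-209\right) = \frac{17}{36} \left(-209\right) = - \frac{3553}{36}$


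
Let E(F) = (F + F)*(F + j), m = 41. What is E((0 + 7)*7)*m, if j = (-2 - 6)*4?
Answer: 68306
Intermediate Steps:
j = -32 (j = -8*4 = -32)
E(F) = 2*F*(-32 + F) (E(F) = (F + F)*(F - 32) = (2*F)*(-32 + F) = 2*F*(-32 + F))
E((0 + 7)*7)*m = (2*((0 + 7)*7)*(-32 + (0 + 7)*7))*41 = (2*(7*7)*(-32 + 7*7))*41 = (2*49*(-32 + 49))*41 = (2*49*17)*41 = 1666*41 = 68306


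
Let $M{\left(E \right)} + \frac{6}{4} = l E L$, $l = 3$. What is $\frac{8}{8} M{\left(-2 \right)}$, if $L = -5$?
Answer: $\frac{57}{2} \approx 28.5$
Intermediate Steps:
$M{\left(E \right)} = - \frac{3}{2} - 15 E$ ($M{\left(E \right)} = - \frac{3}{2} + 3 E \left(-5\right) = - \frac{3}{2} - 15 E$)
$\frac{8}{8} M{\left(-2 \right)} = \frac{8}{8} \left(- \frac{3}{2} - -30\right) = 8 \cdot \frac{1}{8} \left(- \frac{3}{2} + 30\right) = 1 \cdot \frac{57}{2} = \frac{57}{2}$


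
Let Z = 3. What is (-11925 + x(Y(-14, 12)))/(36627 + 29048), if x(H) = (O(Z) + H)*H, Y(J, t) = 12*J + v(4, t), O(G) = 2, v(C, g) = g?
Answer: 327/1775 ≈ 0.18423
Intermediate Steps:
Y(J, t) = t + 12*J (Y(J, t) = 12*J + t = t + 12*J)
x(H) = H*(2 + H) (x(H) = (2 + H)*H = H*(2 + H))
(-11925 + x(Y(-14, 12)))/(36627 + 29048) = (-11925 + (12 + 12*(-14))*(2 + (12 + 12*(-14))))/(36627 + 29048) = (-11925 + (12 - 168)*(2 + (12 - 168)))/65675 = (-11925 - 156*(2 - 156))*(1/65675) = (-11925 - 156*(-154))*(1/65675) = (-11925 + 24024)*(1/65675) = 12099*(1/65675) = 327/1775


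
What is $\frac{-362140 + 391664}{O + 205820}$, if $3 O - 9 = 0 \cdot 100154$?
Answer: $\frac{29524}{205823} \approx 0.14344$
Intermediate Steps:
$O = 3$ ($O = 3 + \frac{0 \cdot 100154}{3} = 3 + \frac{1}{3} \cdot 0 = 3 + 0 = 3$)
$\frac{-362140 + 391664}{O + 205820} = \frac{-362140 + 391664}{3 + 205820} = \frac{29524}{205823}$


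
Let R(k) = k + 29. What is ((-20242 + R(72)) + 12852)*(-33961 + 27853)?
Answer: 44521212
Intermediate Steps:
R(k) = 29 + k
((-20242 + R(72)) + 12852)*(-33961 + 27853) = ((-20242 + (29 + 72)) + 12852)*(-33961 + 27853) = ((-20242 + 101) + 12852)*(-6108) = (-20141 + 12852)*(-6108) = -7289*(-6108) = 44521212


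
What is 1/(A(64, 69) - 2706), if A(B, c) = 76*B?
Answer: 1/2158 ≈ 0.00046339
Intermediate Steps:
1/(A(64, 69) - 2706) = 1/(76*64 - 2706) = 1/(4864 - 2706) = 1/2158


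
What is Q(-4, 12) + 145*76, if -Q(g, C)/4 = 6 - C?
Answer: 11044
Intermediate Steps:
Q(g, C) = -24 + 4*C (Q(g, C) = -4*(6 - C) = -24 + 4*C)
Q(-4, 12) + 145*76 = (-24 + 4*12) + 145*76 = (-24 + 48) + 11020 = 24 + 11020 = 11044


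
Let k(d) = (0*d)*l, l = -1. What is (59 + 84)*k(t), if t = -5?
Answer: 0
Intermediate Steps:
k(d) = 0 (k(d) = (0*d)*(-1) = 0*(-1) = 0)
(59 + 84)*k(t) = (59 + 84)*0 = 143*0 = 0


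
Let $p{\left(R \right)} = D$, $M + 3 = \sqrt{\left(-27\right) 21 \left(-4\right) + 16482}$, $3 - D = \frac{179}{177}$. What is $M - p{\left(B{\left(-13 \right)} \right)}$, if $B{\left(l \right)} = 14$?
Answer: $- \frac{883}{177} + 25 \sqrt{30} \approx 131.94$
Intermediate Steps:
$D = \frac{352}{177}$ ($D = 3 - \frac{179}{177} = \frac{352}{177} \approx 1.9887$)
$M = -3 + 25 \sqrt{30}$ ($M = -3 + \sqrt{\left(-27\right) 21 \left(-4\right) + 16482} = -3 + \sqrt{\left(-567\right) \left(-4\right) + 16482} = -3 + \sqrt{2268 + 16482} = -3 + \sqrt{18750} = -3 + 25 \sqrt{30} \approx 133.93$)
$p{\left(R \right)} = \frac{352}{177}$
$M - p{\left(B{\left(-13 \right)} \right)} = \left(-3 + 25 \sqrt{30}\right) - \frac{352}{177} = - \frac{883}{177} + 25 \sqrt{30}$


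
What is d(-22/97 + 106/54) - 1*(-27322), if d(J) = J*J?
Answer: 187426672051/6859161 ≈ 27325.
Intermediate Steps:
d(J) = J²
d(-22/97 + 106/54) - 1*(-27322) = (-22/97 + 106/54)² - 1*(-27322) = (-22*1/97 + 106*(1/54))² + 27322 = (-22/97 + 53/27)² + 27322 = (4547/2619)² + 27322 = 20675209/6859161 + 27322 = 187426672051/6859161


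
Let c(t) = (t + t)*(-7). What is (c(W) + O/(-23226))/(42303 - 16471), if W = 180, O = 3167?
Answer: -58532687/599974032 ≈ -0.097559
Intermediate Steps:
c(t) = -14*t (c(t) = (2*t)*(-7) = -14*t)
(c(W) + O/(-23226))/(42303 - 16471) = (-14*180 + 3167/(-23226))/(42303 - 16471) = (-2520 + 3167*(-1/23226))/25832 = (-2520 - 3167/23226)*(1/25832) = -58532687/23226*1/25832 = -58532687/599974032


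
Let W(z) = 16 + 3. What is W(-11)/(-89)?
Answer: -19/89 ≈ -0.21348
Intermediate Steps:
W(z) = 19
W(-11)/(-89) = 19/(-89) = 19*(-1/89) = -19/89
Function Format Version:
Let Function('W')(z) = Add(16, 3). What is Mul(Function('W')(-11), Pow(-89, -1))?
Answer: Rational(-19, 89) ≈ -0.21348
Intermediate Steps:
Function('W')(z) = 19
Mul(Function('W')(-11), Pow(-89, -1)) = Mul(19, Pow(-89, -1)) = Mul(19, Rational(-1, 89)) = Rational(-19, 89)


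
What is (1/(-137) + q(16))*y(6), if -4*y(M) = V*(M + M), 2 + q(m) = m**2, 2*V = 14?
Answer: -730737/137 ≈ -5333.8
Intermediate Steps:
V = 7 (V = (1/2)*14 = 7)
q(m) = -2 + m**2
y(M) = -7*M/2 (y(M) = -7*(M + M)/4 = -7*2*M/4 = -7*M/2)
(1/(-137) + q(16))*y(6) = (1/(-137) + (-2 + 16**2))*(-7/2*6) = (-1/137 + (-2 + 256))*(-21) = (-1/137 + 254)*(-21) = (34797/137)*(-21) = -730737/137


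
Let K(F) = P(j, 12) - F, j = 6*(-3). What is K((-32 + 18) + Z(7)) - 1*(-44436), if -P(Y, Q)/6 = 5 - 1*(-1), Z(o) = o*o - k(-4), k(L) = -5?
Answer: 44360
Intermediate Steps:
Z(o) = 5 + o² (Z(o) = o*o - 1*(-5) = o² + 5 = 5 + o²)
j = -18
P(Y, Q) = -36 (P(Y, Q) = -6*(5 - 1*(-1)) = -6*(5 + 1) = -6*6 = -36)
K(F) = -36 - F
K((-32 + 18) + Z(7)) - 1*(-44436) = (-36 - ((-32 + 18) + (5 + 7²))) - 1*(-44436) = (-36 - (-14 + (5 + 49))) + 44436 = (-36 - (-14 + 54)) + 44436 = (-36 - 1*40) + 44436 = (-36 - 40) + 44436 = -76 + 44436 = 44360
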